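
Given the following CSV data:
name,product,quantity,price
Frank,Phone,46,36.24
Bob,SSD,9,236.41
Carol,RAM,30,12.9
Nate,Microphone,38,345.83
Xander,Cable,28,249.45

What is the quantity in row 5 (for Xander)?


Row 5: Xander
Column 'quantity' = 28

ANSWER: 28


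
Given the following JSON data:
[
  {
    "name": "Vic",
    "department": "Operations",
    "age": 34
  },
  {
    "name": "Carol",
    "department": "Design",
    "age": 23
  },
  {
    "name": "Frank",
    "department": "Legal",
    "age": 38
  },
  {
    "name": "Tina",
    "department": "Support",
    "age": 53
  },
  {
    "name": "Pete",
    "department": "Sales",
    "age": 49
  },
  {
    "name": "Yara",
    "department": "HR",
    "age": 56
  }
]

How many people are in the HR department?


Scanning records for department = HR
  Record 5: Yara
Count: 1

ANSWER: 1


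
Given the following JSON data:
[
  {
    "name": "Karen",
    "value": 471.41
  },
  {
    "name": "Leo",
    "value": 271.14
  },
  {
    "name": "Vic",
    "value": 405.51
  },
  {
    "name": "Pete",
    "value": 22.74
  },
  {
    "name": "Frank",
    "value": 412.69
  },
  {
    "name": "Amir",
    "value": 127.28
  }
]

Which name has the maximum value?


Comparing values:
  Karen: 471.41
  Leo: 271.14
  Vic: 405.51
  Pete: 22.74
  Frank: 412.69
  Amir: 127.28
Maximum: Karen (471.41)

ANSWER: Karen


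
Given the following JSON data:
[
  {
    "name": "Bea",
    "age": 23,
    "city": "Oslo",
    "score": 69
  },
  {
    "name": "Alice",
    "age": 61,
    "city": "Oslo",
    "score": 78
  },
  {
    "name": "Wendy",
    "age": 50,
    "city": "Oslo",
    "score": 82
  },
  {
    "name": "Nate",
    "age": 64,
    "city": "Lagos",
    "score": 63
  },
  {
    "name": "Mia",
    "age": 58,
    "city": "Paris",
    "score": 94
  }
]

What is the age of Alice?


Looking up record where name = Alice
Record index: 1
Field 'age' = 61

ANSWER: 61


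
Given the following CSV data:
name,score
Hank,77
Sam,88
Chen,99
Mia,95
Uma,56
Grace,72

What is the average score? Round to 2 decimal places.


Scores: 77, 88, 99, 95, 56, 72
Sum = 487
Count = 6
Average = 487 / 6 = 81.17

ANSWER: 81.17


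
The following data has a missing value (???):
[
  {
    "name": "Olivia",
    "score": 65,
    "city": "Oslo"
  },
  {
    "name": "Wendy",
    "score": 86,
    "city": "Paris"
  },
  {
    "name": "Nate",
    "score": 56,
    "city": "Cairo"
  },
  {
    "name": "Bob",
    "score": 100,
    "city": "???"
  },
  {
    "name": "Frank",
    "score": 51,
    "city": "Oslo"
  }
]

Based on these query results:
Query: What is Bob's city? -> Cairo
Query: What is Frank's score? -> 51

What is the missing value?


The missing value is Bob's city
From query: Bob's city = Cairo

ANSWER: Cairo


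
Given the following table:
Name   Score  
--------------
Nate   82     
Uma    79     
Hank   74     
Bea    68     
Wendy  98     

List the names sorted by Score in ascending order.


Sorting by Score (ascending):
  Bea: 68
  Hank: 74
  Uma: 79
  Nate: 82
  Wendy: 98


ANSWER: Bea, Hank, Uma, Nate, Wendy


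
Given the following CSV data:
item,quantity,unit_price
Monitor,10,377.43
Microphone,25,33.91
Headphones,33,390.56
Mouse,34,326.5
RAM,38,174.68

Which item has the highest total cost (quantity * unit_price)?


Computing row totals:
  Monitor: 3774.3
  Microphone: 847.75
  Headphones: 12888.48
  Mouse: 11101.0
  RAM: 6637.84
Maximum: Headphones (12888.48)

ANSWER: Headphones


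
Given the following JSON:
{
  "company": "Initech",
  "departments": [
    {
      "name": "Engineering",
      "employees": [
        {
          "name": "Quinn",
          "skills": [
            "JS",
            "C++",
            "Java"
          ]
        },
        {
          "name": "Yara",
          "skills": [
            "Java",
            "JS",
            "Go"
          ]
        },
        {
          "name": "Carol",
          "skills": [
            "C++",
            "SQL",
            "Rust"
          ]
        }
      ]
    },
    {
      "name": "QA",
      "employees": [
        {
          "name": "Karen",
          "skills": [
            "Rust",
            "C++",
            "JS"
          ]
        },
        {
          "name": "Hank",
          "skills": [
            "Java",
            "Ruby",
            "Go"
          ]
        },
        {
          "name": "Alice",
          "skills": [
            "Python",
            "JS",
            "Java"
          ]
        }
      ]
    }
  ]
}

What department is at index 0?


Path: departments[0].name
Value: Engineering

ANSWER: Engineering


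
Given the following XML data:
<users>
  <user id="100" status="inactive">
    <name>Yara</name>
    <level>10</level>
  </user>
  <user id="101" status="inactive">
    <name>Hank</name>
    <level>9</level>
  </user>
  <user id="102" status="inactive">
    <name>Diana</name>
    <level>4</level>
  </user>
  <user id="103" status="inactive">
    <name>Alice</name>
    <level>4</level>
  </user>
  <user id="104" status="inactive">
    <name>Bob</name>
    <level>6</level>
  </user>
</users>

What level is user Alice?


Finding user: Alice
<level>4</level>

ANSWER: 4


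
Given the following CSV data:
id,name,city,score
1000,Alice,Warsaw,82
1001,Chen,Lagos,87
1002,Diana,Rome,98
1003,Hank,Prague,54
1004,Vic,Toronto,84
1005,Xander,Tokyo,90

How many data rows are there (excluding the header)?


Counting rows (excluding header):
Header: id,name,city,score
Data rows: 6

ANSWER: 6


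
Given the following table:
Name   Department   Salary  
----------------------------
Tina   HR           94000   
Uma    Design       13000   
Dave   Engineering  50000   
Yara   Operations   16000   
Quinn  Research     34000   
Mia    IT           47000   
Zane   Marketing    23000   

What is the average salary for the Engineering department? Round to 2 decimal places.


Engineering department members:
  Dave: 50000
Sum = 50000
Count = 1
Average = 50000 / 1 = 50000.00

ANSWER: 50000.00


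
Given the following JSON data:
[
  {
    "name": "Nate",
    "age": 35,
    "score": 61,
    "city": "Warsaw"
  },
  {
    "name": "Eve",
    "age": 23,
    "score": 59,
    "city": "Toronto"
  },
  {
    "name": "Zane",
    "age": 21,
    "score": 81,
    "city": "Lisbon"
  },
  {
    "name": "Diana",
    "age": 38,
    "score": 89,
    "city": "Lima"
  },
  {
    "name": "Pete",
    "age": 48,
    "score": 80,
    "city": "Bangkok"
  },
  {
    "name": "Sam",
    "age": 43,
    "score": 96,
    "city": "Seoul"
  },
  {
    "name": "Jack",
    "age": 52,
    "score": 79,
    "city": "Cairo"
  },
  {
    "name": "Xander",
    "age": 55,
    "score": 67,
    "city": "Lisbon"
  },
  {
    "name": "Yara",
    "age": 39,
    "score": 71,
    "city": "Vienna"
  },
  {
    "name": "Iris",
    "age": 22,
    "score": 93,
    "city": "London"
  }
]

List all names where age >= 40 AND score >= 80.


Checking both conditions:
  Nate (age=35, score=61) -> no
  Eve (age=23, score=59) -> no
  Zane (age=21, score=81) -> no
  Diana (age=38, score=89) -> no
  Pete (age=48, score=80) -> YES
  Sam (age=43, score=96) -> YES
  Jack (age=52, score=79) -> no
  Xander (age=55, score=67) -> no
  Yara (age=39, score=71) -> no
  Iris (age=22, score=93) -> no


ANSWER: Pete, Sam


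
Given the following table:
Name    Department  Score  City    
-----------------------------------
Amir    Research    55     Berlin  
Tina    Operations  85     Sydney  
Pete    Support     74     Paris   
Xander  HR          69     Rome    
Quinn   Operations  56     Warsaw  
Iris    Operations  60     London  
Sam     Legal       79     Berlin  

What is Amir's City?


Row 1: Amir
City = Berlin

ANSWER: Berlin


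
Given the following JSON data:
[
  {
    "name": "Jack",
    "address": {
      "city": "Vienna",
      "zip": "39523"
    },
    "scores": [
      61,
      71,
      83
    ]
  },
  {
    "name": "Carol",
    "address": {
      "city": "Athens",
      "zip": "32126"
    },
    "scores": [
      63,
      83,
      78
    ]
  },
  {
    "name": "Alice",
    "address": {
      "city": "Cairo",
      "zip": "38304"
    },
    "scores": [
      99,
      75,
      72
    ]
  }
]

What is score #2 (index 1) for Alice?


Path: records[2].scores[1]
Value: 75

ANSWER: 75


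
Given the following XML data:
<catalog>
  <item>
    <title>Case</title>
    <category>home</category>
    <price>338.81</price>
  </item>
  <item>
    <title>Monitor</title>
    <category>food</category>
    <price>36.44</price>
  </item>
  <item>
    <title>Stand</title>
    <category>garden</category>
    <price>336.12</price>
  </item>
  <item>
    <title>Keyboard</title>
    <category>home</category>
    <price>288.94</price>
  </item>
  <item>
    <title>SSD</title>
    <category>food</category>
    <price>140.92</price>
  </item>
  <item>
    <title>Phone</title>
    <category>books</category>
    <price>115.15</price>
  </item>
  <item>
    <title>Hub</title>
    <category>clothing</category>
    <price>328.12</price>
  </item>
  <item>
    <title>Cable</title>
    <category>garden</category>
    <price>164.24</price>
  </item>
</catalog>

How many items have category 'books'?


Scanning <item> elements for <category>books</category>:
  Item 6: Phone -> MATCH
Count: 1

ANSWER: 1


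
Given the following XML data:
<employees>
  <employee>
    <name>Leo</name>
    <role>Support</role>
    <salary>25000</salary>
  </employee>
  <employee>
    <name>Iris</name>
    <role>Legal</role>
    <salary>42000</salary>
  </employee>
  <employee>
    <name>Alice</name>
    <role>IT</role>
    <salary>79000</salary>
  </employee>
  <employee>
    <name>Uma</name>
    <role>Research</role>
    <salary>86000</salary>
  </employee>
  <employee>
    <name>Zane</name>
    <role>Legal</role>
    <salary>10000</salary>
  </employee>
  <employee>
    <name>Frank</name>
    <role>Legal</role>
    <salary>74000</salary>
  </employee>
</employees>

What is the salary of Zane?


Searching for <employee> with <name>Zane</name>
Found at position 5
<salary>10000</salary>

ANSWER: 10000


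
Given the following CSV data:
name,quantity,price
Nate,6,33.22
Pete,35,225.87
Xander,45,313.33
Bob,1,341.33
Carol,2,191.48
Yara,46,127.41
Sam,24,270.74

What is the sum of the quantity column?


Values in 'quantity' column:
  Row 1: 6
  Row 2: 35
  Row 3: 45
  Row 4: 1
  Row 5: 2
  Row 6: 46
  Row 7: 24
Sum = 6 + 35 + 45 + 1 + 2 + 46 + 24 = 159

ANSWER: 159


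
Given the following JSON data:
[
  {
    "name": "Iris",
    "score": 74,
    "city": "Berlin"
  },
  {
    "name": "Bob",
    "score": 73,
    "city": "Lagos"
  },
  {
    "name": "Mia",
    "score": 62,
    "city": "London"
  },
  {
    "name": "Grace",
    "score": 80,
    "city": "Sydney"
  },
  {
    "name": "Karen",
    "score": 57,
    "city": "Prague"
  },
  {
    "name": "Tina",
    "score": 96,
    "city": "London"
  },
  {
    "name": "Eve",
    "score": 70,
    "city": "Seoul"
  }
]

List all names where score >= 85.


Filtering records where score >= 85:
  Iris (score=74) -> no
  Bob (score=73) -> no
  Mia (score=62) -> no
  Grace (score=80) -> no
  Karen (score=57) -> no
  Tina (score=96) -> YES
  Eve (score=70) -> no


ANSWER: Tina


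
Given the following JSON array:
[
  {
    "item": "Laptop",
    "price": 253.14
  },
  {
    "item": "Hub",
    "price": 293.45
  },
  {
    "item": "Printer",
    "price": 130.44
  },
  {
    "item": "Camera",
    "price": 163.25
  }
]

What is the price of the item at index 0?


Array index 0 -> Laptop
price = 253.14

ANSWER: 253.14


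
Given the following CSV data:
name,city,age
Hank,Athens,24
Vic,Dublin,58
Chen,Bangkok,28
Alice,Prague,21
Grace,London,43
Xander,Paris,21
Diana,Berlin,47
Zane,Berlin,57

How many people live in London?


Scanning city column for 'London':
  Row 5: Grace -> MATCH
Total matches: 1

ANSWER: 1


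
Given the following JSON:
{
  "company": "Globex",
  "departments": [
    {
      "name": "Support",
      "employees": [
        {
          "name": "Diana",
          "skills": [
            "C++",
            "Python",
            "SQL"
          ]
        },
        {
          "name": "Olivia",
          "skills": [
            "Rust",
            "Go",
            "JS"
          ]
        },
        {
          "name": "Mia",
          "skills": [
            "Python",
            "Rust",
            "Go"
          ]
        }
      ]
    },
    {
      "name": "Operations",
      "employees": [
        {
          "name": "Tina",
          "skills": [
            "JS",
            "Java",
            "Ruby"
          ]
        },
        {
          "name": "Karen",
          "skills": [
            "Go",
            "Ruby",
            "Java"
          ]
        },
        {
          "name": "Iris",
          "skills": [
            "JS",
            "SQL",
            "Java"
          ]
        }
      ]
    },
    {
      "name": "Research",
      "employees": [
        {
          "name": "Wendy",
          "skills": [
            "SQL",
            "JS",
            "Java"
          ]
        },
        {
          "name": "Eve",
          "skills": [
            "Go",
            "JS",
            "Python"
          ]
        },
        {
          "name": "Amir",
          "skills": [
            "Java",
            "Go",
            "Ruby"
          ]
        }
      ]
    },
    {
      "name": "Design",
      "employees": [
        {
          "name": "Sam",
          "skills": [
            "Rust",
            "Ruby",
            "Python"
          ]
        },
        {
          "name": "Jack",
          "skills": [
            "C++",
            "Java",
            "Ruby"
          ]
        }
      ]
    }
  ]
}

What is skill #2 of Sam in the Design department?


Path: departments[3].employees[0].skills[1]
Value: Ruby

ANSWER: Ruby


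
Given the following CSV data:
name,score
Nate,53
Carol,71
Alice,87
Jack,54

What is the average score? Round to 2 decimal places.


Scores: 53, 71, 87, 54
Sum = 265
Count = 4
Average = 265 / 4 = 66.25

ANSWER: 66.25


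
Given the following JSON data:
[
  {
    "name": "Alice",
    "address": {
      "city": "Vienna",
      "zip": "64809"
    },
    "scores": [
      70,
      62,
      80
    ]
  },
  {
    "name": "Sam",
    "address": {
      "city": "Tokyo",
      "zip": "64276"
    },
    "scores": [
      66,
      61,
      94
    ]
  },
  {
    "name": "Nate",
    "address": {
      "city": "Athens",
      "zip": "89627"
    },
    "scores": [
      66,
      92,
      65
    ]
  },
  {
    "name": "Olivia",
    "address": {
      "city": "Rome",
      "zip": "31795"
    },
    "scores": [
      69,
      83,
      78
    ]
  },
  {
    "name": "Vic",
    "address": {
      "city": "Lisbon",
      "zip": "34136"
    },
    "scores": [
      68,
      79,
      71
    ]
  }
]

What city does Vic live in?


Path: records[4].address.city
Value: Lisbon

ANSWER: Lisbon


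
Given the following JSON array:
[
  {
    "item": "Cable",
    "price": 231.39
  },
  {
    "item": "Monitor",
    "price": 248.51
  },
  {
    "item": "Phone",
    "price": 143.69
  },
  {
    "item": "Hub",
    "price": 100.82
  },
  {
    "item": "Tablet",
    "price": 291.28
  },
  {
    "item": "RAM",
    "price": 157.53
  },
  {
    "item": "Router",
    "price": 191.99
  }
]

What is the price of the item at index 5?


Array index 5 -> RAM
price = 157.53

ANSWER: 157.53


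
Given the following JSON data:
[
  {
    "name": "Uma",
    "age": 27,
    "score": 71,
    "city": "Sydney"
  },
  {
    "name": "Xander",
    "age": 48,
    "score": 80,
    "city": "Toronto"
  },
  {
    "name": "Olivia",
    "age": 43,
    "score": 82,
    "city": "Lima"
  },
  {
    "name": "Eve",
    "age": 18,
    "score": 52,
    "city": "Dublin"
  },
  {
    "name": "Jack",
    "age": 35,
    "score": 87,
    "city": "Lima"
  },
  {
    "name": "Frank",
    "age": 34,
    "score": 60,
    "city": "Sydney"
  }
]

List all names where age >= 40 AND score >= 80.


Checking both conditions:
  Uma (age=27, score=71) -> no
  Xander (age=48, score=80) -> YES
  Olivia (age=43, score=82) -> YES
  Eve (age=18, score=52) -> no
  Jack (age=35, score=87) -> no
  Frank (age=34, score=60) -> no


ANSWER: Xander, Olivia


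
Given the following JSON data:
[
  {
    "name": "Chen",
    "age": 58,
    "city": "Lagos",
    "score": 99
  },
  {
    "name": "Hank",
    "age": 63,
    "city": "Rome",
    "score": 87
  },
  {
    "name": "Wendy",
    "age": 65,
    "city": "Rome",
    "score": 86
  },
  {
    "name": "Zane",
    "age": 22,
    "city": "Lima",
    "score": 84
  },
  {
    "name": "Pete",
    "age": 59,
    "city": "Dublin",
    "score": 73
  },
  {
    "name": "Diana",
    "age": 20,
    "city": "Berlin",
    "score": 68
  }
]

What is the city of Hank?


Looking up record where name = Hank
Record index: 1
Field 'city' = Rome

ANSWER: Rome


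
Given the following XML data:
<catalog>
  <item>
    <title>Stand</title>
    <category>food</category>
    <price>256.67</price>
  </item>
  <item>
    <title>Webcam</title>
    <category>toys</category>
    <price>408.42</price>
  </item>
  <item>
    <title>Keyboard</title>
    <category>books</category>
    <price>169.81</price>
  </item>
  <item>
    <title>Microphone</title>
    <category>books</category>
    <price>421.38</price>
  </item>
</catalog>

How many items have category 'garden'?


Scanning <item> elements for <category>garden</category>:
Count: 0

ANSWER: 0


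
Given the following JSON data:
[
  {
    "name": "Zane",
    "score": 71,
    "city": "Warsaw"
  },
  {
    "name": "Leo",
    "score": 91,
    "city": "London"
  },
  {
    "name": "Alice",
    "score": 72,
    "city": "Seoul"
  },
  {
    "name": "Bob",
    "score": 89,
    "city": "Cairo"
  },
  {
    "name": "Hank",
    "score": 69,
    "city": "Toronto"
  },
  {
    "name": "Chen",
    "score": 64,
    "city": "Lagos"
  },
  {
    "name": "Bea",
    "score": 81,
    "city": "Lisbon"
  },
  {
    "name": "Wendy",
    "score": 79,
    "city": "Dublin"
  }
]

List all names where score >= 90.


Filtering records where score >= 90:
  Zane (score=71) -> no
  Leo (score=91) -> YES
  Alice (score=72) -> no
  Bob (score=89) -> no
  Hank (score=69) -> no
  Chen (score=64) -> no
  Bea (score=81) -> no
  Wendy (score=79) -> no


ANSWER: Leo


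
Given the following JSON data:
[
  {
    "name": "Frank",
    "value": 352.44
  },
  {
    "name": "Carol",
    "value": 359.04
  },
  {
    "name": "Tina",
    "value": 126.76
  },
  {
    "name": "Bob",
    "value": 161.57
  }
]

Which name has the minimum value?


Comparing values:
  Frank: 352.44
  Carol: 359.04
  Tina: 126.76
  Bob: 161.57
Minimum: Tina (126.76)

ANSWER: Tina


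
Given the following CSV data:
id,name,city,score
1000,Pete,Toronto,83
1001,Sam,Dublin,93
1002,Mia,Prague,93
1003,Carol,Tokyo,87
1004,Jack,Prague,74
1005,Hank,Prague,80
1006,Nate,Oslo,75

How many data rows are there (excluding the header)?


Counting rows (excluding header):
Header: id,name,city,score
Data rows: 7

ANSWER: 7


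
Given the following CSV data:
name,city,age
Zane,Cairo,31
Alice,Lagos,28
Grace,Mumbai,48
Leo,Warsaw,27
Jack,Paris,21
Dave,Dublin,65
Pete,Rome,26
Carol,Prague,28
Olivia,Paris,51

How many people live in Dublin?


Scanning city column for 'Dublin':
  Row 6: Dave -> MATCH
Total matches: 1

ANSWER: 1


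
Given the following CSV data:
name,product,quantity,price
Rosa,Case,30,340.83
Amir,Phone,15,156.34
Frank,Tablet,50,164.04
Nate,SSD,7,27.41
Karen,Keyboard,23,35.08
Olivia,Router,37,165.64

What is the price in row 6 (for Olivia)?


Row 6: Olivia
Column 'price' = 165.64

ANSWER: 165.64


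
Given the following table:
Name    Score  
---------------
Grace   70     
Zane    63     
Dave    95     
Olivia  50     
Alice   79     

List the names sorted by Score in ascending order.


Sorting by Score (ascending):
  Olivia: 50
  Zane: 63
  Grace: 70
  Alice: 79
  Dave: 95


ANSWER: Olivia, Zane, Grace, Alice, Dave


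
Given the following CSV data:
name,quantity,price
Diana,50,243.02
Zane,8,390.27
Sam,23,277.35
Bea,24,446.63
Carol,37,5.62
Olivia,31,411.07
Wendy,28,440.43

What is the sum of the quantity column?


Values in 'quantity' column:
  Row 1: 50
  Row 2: 8
  Row 3: 23
  Row 4: 24
  Row 5: 37
  Row 6: 31
  Row 7: 28
Sum = 50 + 8 + 23 + 24 + 37 + 31 + 28 = 201

ANSWER: 201


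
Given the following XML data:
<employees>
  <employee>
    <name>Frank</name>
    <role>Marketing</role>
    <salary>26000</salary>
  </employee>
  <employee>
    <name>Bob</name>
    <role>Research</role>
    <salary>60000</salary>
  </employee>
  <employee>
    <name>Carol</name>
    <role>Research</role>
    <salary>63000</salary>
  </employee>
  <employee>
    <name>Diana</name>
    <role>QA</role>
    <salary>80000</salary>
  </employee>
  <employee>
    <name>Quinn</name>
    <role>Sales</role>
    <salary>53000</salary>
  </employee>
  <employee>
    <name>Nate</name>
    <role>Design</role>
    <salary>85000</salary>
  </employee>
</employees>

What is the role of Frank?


Searching for <employee> with <name>Frank</name>
Found at position 1
<role>Marketing</role>

ANSWER: Marketing


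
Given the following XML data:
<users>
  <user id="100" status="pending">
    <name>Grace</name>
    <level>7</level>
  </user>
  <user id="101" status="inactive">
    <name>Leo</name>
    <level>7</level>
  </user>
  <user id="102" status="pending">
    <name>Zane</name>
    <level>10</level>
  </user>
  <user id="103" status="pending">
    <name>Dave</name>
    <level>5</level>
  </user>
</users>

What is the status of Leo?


Finding user with name = Leo
user id="101" status="inactive"

ANSWER: inactive


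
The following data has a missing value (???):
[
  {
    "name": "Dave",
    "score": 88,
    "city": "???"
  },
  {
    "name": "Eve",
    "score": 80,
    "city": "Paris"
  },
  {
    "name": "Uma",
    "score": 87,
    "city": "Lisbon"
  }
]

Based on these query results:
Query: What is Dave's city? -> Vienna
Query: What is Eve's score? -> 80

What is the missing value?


The missing value is Dave's city
From query: Dave's city = Vienna

ANSWER: Vienna


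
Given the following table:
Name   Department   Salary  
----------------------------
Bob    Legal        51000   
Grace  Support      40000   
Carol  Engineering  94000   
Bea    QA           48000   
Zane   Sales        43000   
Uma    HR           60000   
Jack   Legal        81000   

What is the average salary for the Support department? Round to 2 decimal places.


Support department members:
  Grace: 40000
Sum = 40000
Count = 1
Average = 40000 / 1 = 40000.00

ANSWER: 40000.00


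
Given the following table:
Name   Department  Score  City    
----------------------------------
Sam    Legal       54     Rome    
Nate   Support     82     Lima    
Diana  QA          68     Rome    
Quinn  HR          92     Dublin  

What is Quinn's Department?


Row 4: Quinn
Department = HR

ANSWER: HR


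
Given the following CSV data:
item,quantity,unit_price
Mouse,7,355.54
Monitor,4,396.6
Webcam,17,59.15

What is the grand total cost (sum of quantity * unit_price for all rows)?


Computing row totals:
  Mouse: 7 * 355.54 = 2488.78
  Monitor: 4 * 396.6 = 1586.4
  Webcam: 17 * 59.15 = 1005.55
Grand total = 2488.78 + 1586.4 + 1005.55 = 5080.73

ANSWER: 5080.73


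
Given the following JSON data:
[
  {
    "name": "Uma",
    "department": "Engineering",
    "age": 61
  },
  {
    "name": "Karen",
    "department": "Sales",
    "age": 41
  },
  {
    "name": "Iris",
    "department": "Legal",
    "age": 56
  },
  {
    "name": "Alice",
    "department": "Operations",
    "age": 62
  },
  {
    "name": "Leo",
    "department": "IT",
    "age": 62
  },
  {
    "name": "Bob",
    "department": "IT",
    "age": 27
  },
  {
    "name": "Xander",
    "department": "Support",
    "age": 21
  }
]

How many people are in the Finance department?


Scanning records for department = Finance
  No matches found
Count: 0

ANSWER: 0


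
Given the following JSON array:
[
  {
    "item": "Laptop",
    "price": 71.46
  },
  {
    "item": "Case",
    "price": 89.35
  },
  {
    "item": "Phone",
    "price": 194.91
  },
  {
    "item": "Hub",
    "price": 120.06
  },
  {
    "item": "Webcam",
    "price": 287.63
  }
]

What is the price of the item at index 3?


Array index 3 -> Hub
price = 120.06

ANSWER: 120.06


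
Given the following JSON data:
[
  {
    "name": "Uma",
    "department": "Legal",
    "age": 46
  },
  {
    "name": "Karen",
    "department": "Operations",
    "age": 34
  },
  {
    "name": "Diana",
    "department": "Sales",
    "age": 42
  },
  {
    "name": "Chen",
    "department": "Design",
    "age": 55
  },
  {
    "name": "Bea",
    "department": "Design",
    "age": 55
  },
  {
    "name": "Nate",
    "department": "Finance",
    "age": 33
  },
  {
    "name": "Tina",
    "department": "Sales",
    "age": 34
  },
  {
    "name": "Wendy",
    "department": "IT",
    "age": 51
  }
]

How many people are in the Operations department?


Scanning records for department = Operations
  Record 1: Karen
Count: 1

ANSWER: 1


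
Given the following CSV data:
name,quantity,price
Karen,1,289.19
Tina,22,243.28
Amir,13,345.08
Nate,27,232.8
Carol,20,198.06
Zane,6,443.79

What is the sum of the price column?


Values in 'price' column:
  Row 1: 289.19
  Row 2: 243.28
  Row 3: 345.08
  Row 4: 232.8
  Row 5: 198.06
  Row 6: 443.79
Sum = 289.19 + 243.28 + 345.08 + 232.8 + 198.06 + 443.79 = 1752.2

ANSWER: 1752.2


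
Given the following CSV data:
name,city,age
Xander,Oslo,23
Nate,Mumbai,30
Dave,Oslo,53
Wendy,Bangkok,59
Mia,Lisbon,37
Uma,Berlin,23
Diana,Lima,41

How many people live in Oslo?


Scanning city column for 'Oslo':
  Row 1: Xander -> MATCH
  Row 3: Dave -> MATCH
Total matches: 2

ANSWER: 2


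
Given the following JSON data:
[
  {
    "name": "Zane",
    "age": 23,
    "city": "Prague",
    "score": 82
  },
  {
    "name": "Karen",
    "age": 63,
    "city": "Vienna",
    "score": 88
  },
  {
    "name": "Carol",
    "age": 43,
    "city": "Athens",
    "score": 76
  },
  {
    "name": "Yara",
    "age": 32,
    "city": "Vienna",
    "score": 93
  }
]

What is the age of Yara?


Looking up record where name = Yara
Record index: 3
Field 'age' = 32

ANSWER: 32


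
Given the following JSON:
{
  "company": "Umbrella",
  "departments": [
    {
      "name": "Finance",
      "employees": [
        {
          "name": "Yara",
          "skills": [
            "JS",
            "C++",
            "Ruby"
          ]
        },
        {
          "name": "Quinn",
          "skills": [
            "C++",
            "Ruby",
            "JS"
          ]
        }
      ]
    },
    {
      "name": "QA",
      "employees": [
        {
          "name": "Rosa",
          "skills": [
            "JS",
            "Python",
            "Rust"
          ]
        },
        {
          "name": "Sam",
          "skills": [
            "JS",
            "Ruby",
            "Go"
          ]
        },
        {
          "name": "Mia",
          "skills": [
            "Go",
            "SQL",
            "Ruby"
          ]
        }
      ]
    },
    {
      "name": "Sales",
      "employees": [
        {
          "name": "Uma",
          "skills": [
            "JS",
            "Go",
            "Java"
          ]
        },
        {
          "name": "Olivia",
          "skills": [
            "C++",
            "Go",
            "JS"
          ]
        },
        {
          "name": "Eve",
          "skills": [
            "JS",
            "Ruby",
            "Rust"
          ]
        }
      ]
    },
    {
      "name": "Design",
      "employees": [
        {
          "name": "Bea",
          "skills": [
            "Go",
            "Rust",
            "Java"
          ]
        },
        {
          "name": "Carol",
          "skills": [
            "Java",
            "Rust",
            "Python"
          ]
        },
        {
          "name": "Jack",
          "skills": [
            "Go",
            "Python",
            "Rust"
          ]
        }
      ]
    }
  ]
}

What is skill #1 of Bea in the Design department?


Path: departments[3].employees[0].skills[0]
Value: Go

ANSWER: Go


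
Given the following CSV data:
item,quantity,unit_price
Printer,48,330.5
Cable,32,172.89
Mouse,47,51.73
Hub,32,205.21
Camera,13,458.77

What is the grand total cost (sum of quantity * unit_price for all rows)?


Computing row totals:
  Printer: 48 * 330.5 = 15864.0
  Cable: 32 * 172.89 = 5532.48
  Mouse: 47 * 51.73 = 2431.31
  Hub: 32 * 205.21 = 6566.72
  Camera: 13 * 458.77 = 5964.01
Grand total = 15864.0 + 5532.48 + 2431.31 + 6566.72 + 5964.01 = 36358.52

ANSWER: 36358.52


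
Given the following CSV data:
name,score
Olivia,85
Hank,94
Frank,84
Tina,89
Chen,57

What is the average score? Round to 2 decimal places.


Scores: 85, 94, 84, 89, 57
Sum = 409
Count = 5
Average = 409 / 5 = 81.80

ANSWER: 81.80


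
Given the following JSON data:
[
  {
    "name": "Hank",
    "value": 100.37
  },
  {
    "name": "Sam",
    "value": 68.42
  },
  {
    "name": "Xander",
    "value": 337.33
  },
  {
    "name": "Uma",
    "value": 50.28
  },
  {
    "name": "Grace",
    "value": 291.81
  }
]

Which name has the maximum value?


Comparing values:
  Hank: 100.37
  Sam: 68.42
  Xander: 337.33
  Uma: 50.28
  Grace: 291.81
Maximum: Xander (337.33)

ANSWER: Xander


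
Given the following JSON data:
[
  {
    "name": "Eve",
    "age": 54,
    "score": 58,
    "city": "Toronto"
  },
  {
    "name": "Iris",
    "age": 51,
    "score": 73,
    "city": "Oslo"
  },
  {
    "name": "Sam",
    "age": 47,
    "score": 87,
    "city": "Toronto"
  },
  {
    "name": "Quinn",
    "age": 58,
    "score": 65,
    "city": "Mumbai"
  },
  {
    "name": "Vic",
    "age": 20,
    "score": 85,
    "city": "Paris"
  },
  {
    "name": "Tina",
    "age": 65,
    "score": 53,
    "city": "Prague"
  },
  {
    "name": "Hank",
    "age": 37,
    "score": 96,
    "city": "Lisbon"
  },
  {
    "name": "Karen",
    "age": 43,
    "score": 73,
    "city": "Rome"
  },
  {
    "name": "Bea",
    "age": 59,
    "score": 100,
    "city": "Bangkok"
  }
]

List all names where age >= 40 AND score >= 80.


Checking both conditions:
  Eve (age=54, score=58) -> no
  Iris (age=51, score=73) -> no
  Sam (age=47, score=87) -> YES
  Quinn (age=58, score=65) -> no
  Vic (age=20, score=85) -> no
  Tina (age=65, score=53) -> no
  Hank (age=37, score=96) -> no
  Karen (age=43, score=73) -> no
  Bea (age=59, score=100) -> YES


ANSWER: Sam, Bea


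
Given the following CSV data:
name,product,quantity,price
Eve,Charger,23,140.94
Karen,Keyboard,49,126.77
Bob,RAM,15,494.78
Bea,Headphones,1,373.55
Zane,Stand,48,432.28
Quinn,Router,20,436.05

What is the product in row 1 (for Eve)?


Row 1: Eve
Column 'product' = Charger

ANSWER: Charger


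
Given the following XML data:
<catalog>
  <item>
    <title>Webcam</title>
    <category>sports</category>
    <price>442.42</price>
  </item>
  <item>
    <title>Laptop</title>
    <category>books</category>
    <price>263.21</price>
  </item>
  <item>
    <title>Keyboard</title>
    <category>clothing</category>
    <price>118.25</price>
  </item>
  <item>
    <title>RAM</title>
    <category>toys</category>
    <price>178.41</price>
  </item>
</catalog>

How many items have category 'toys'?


Scanning <item> elements for <category>toys</category>:
  Item 4: RAM -> MATCH
Count: 1

ANSWER: 1


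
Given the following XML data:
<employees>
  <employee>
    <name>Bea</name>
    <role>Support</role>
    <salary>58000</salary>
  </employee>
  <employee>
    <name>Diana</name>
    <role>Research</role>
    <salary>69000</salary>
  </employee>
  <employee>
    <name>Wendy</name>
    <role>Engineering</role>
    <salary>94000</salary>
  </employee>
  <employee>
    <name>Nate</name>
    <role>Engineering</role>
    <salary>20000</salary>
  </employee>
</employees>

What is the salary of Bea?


Searching for <employee> with <name>Bea</name>
Found at position 1
<salary>58000</salary>

ANSWER: 58000


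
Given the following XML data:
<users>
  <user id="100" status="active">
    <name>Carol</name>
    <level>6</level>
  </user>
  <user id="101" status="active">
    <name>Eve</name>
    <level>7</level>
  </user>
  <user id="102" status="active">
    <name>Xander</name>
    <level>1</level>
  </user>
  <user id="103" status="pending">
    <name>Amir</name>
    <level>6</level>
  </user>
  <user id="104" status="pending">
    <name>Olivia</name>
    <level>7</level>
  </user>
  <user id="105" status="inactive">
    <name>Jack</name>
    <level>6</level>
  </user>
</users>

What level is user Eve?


Finding user: Eve
<level>7</level>

ANSWER: 7


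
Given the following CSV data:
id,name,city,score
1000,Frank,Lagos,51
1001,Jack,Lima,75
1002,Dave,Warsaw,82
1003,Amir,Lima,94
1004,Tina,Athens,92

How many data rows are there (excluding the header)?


Counting rows (excluding header):
Header: id,name,city,score
Data rows: 5

ANSWER: 5


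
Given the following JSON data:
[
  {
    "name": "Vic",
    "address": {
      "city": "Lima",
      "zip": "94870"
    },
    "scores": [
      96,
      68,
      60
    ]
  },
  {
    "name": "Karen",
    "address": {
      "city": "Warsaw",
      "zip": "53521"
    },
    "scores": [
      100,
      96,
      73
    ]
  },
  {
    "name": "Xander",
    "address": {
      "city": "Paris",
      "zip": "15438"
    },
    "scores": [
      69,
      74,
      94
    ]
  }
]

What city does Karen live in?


Path: records[1].address.city
Value: Warsaw

ANSWER: Warsaw


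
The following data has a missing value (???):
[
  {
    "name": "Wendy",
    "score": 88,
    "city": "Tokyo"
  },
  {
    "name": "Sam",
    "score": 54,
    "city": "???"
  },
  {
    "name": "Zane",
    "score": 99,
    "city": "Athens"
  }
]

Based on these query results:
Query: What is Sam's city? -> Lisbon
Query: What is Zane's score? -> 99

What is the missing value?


The missing value is Sam's city
From query: Sam's city = Lisbon

ANSWER: Lisbon


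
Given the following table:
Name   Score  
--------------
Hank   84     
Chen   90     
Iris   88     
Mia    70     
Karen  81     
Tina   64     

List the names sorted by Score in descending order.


Sorting by Score (descending):
  Chen: 90
  Iris: 88
  Hank: 84
  Karen: 81
  Mia: 70
  Tina: 64


ANSWER: Chen, Iris, Hank, Karen, Mia, Tina


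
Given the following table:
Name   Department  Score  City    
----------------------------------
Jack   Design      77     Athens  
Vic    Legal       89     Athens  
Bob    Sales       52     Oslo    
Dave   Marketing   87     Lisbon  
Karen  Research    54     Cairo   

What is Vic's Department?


Row 2: Vic
Department = Legal

ANSWER: Legal


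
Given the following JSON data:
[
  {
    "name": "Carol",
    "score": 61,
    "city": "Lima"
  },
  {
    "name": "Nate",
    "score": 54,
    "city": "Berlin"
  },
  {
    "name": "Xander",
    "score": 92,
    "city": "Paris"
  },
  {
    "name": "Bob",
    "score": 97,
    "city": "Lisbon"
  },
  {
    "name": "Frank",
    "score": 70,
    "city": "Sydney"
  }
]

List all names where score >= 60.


Filtering records where score >= 60:
  Carol (score=61) -> YES
  Nate (score=54) -> no
  Xander (score=92) -> YES
  Bob (score=97) -> YES
  Frank (score=70) -> YES


ANSWER: Carol, Xander, Bob, Frank


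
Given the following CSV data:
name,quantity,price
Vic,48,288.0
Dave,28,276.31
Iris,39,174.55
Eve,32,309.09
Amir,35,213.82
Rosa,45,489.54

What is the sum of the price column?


Values in 'price' column:
  Row 1: 288.0
  Row 2: 276.31
  Row 3: 174.55
  Row 4: 309.09
  Row 5: 213.82
  Row 6: 489.54
Sum = 288.0 + 276.31 + 174.55 + 309.09 + 213.82 + 489.54 = 1751.31

ANSWER: 1751.31


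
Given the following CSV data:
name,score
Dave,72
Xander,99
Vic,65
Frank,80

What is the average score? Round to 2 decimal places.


Scores: 72, 99, 65, 80
Sum = 316
Count = 4
Average = 316 / 4 = 79.00

ANSWER: 79.00


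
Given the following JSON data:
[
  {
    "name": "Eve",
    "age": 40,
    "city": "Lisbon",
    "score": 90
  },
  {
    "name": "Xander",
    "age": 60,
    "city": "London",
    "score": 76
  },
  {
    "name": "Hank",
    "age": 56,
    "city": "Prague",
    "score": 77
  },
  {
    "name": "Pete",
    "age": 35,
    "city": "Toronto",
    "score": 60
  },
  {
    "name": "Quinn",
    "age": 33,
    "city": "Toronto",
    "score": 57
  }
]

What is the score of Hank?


Looking up record where name = Hank
Record index: 2
Field 'score' = 77

ANSWER: 77


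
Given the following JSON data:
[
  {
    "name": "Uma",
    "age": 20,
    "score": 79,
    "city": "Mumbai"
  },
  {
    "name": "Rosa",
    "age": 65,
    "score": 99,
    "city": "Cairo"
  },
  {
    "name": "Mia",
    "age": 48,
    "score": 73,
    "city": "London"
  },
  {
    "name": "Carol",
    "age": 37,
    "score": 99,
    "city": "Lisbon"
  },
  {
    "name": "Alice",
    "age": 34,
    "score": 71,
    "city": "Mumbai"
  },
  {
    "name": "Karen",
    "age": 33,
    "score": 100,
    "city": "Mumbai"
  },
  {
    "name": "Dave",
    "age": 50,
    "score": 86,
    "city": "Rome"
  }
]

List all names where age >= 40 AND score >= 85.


Checking both conditions:
  Uma (age=20, score=79) -> no
  Rosa (age=65, score=99) -> YES
  Mia (age=48, score=73) -> no
  Carol (age=37, score=99) -> no
  Alice (age=34, score=71) -> no
  Karen (age=33, score=100) -> no
  Dave (age=50, score=86) -> YES


ANSWER: Rosa, Dave


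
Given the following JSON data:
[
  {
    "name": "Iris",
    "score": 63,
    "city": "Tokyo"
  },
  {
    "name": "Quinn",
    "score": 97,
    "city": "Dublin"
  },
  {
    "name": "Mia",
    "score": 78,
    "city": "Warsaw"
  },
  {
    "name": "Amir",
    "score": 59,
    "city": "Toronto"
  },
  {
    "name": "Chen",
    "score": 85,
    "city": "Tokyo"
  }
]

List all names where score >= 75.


Filtering records where score >= 75:
  Iris (score=63) -> no
  Quinn (score=97) -> YES
  Mia (score=78) -> YES
  Amir (score=59) -> no
  Chen (score=85) -> YES


ANSWER: Quinn, Mia, Chen


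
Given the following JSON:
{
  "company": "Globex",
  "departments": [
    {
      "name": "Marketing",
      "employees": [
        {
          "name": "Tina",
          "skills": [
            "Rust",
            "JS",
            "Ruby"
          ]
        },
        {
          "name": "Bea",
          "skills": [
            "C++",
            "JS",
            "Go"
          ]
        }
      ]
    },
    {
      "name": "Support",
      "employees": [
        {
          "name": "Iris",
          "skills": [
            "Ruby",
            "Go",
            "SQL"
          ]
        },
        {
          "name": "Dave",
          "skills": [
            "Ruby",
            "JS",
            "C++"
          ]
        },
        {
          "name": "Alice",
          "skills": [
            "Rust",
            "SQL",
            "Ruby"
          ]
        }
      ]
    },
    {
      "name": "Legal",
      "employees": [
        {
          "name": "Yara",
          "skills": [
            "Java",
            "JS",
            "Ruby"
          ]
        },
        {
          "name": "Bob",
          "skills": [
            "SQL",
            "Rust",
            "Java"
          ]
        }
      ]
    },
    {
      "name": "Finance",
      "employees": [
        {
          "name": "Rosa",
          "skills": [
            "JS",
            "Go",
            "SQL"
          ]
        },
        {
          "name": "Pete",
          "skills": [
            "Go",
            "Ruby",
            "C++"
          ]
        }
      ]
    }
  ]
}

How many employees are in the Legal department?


Path: departments[2].employees
Count: 2

ANSWER: 2


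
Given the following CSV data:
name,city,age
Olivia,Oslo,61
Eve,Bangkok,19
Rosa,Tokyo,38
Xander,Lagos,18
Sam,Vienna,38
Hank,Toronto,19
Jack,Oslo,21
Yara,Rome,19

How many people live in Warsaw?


Scanning city column for 'Warsaw':
Total matches: 0

ANSWER: 0


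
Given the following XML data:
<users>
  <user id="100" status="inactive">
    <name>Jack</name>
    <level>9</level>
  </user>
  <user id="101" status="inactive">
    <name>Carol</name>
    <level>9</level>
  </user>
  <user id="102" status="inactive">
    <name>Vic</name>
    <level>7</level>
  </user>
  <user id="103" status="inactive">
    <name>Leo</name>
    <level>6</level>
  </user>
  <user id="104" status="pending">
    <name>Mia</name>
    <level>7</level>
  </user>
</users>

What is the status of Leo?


Finding user with name = Leo
user id="103" status="inactive"

ANSWER: inactive
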